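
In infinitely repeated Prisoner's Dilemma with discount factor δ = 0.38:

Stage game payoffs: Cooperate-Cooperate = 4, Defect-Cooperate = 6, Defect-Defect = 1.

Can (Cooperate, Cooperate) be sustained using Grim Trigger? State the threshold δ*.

δ* = 0.4; since δ = 0.38 < 0.4, cooperation cannot be sustained

Work:
For Grim Trigger:
Cooperate forever: 4/(1-δ)
Defect then punished: 6 + 1·δ/(1-δ)
Need: 4/(1-δ) ≥ 6 + 1·δ/(1-δ)
Solving: δ ≥ (T-R)/(T-P) = (6-4)/(6-1) = 0.4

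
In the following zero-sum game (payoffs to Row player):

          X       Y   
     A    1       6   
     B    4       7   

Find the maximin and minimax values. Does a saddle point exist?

Maximin = 4, Minimax = 4, Saddle: True

Work:
Row minimums: [1, 4] → maximin = 4
Column maximums: [4, 7] → minimax = 4
Saddle point exists! Game value = 4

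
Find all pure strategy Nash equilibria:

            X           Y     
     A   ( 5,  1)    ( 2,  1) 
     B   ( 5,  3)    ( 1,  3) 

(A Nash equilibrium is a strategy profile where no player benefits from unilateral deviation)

Nash equilibrium: (A, X), (A, Y), (B, X)

Work:
Best responses:
  P1 vs X: payoffs [5, 5] → best response A/B (payoff 5)
  P1 vs Y: payoffs [2, 1] → best response A (payoff 2)
  P2 vs A: payoffs [1, 1] → best response X/Y (payoff 1)
  P2 vs B: payoffs [3, 3] → best response X/Y (payoff 3)
Mutual best responses: (A,X), (A,Y), (B,X) → Nash equilibria.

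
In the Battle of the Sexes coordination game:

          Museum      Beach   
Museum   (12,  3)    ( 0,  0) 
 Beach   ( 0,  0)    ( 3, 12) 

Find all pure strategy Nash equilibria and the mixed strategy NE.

Pure NE: (Museum, Museum) and (Beach, Beach); Mixed NE: p = 0.8, q = 0.2

Work:
Check pure NE:
(Museum, Museum): (12, 3) - no unilateral deviation beneficial
(Beach, Beach): (3, 12) - no unilateral deviation beneficial
Mixed NE: P1 plays Museum with p = 0.8, P2 plays Museum with q = 0.2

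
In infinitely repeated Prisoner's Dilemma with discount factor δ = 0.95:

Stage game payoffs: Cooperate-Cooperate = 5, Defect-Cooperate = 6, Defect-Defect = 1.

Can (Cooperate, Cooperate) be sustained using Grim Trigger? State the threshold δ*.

δ* = 0.2; since δ = 0.95 ≥ 0.2, cooperation can be sustained

Work:
For Grim Trigger:
Cooperate forever: 5/(1-δ)
Defect then punished: 6 + 1·δ/(1-δ)
Need: 5/(1-δ) ≥ 6 + 1·δ/(1-δ)
Solving: δ ≥ (T-R)/(T-P) = (6-5)/(6-1) = 0.2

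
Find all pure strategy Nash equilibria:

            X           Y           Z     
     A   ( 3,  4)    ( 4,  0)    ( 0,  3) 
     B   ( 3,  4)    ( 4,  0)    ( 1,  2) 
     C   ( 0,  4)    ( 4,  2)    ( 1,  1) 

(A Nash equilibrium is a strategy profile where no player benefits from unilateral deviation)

Nash equilibrium: (A, X), (B, X)

Work:
Best responses:
  P1 vs X: payoffs [3, 3, 0] → best response A/B (payoff 3)
  P1 vs Y: payoffs [4, 4, 4] → best response A/B/C (payoff 4)
  P1 vs Z: payoffs [0, 1, 1] → best response B/C (payoff 1)
  P2 vs A: payoffs [4, 0, 3] → best response X (payoff 4)
  P2 vs B: payoffs [4, 0, 2] → best response X (payoff 4)
  P2 vs C: payoffs [4, 2, 1] → best response X (payoff 4)
Mutual best responses: (A,X), (B,X) → Nash equilibria.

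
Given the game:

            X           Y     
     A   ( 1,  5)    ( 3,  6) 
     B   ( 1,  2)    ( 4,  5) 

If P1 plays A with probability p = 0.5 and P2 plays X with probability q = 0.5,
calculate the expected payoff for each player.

E[P1] = 2.25, E[P2] = 4.5

Work:
E[P1] = p·q·π₁(A,X) + p·(1-q)·π₁(A,Y) + (1-p)·q·π₁(B,X) + (1-p)·(1-q)·π₁(B,Y)
= 0.5·0.5·1 + 0.5·0.5·3 + 0.5·0.5·1 + 0.5·0.5·4
= 2.25

E[P2] = 4.5 (similar calculation)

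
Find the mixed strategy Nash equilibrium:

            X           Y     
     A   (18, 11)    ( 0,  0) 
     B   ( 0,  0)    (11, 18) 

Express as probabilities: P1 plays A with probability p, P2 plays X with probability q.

p = 0.6207, q = 0.3793

Work:
Find probabilities that make opponent indifferent:
P2 chooses q to make P1 indifferent between A and B
P1 chooses p to make P2 indifferent between X and Y
Mixed NE: P1 plays (A: 0.6207, B: 0.3793), P2 plays (X: 0.3793, Y: 0.6207)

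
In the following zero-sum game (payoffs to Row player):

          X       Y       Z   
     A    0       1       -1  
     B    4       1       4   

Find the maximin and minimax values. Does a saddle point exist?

Maximin = 1, Minimax = 1, Saddle: True

Work:
Row minimums: [-1, 1] → maximin = 1
Column maximums: [4, 1, 4] → minimax = 1
Saddle point exists! Game value = 1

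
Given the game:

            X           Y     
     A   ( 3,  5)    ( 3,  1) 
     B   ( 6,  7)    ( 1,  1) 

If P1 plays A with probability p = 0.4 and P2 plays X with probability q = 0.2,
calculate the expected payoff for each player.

E[P1] = 2.4, E[P2] = 2.04

Work:
E[P1] = p·q·π₁(A,X) + p·(1-q)·π₁(A,Y) + (1-p)·q·π₁(B,X) + (1-p)·(1-q)·π₁(B,Y)
= 0.4·0.2·3 + 0.4·0.8·3 + 0.6·0.2·6 + 0.6·0.8·1
= 2.4

E[P2] = 2.04 (similar calculation)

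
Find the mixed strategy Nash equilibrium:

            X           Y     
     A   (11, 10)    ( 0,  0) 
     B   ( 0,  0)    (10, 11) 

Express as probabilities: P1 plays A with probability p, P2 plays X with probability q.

p = 0.5238, q = 0.4762

Work:
Find probabilities that make opponent indifferent:
P2 chooses q to make P1 indifferent between A and B
P1 chooses p to make P2 indifferent between X and Y
Mixed NE: P1 plays (A: 0.5238, B: 0.4762), P2 plays (X: 0.4762, Y: 0.5238)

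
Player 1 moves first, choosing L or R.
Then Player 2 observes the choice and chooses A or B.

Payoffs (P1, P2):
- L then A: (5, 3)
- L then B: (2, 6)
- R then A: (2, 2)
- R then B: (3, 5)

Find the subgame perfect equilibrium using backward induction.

P1 plays R, P2 plays B after L and B after R; Payoff (3, 5)

Work:
Backward induction:
After L: P2 chooses B → P1 gets 2
After R: P2 chooses B → P1 gets 3
P1 chooses R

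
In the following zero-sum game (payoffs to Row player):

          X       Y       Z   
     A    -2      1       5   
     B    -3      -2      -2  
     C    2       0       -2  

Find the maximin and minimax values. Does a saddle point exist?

Maximin = -2, Minimax = 1, Saddle: False

Work:
Row minimums: [-2, -3, -2] → maximin = -2
Column maximums: [2, 1, 5] → minimax = 1
No saddle point (maximin ≠ minimax). Mixed strategy needed.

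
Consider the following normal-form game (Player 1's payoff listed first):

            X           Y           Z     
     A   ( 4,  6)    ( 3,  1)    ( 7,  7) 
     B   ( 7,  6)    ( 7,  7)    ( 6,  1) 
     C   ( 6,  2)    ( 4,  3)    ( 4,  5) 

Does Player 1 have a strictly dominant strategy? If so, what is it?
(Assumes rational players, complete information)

No strictly dominant strategy exists for Player 1

Work:
A strategy strictly dominates another if it gives a strictly higher payoff against every opponent action. Compare each pair of P1's strategies column-by-column:
  A vs B: [4 vs 7, 3 vs 7, 7 vs 6] → A does not strictly dominate B (column X: 4 ≤ 7)
  A vs C: [4 vs 6, 3 vs 4, 7 vs 4] → A does not strictly dominate C (column X: 4 ≤ 6)
  B vs A: [7 vs 4, 7 vs 3, 6 vs 7] → B does not strictly dominate A (column Z: 6 ≤ 7)
  B vs C: [7 vs 6, 7 vs 4, 6 vs 4] → B strictly dominates C
  C vs A: [6 vs 4, 4 vs 3, 4 vs 7] → C does not strictly dominate A (column Z: 4 ≤ 7)
  C vs B: [6 vs 7, 4 vs 7, 4 vs 6] → C does not strictly dominate B (column X: 6 ≤ 7)
No single strategy strictly dominates all others → no strictly dominant strategy.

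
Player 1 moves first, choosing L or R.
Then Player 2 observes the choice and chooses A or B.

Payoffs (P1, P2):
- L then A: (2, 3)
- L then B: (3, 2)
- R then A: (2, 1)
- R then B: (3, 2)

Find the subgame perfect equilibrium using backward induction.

P1 plays R, P2 plays A after L and B after R; Payoff (3, 2)

Work:
Backward induction:
After L: P2 chooses A → P1 gets 2
After R: P2 chooses B → P1 gets 3
P1 chooses R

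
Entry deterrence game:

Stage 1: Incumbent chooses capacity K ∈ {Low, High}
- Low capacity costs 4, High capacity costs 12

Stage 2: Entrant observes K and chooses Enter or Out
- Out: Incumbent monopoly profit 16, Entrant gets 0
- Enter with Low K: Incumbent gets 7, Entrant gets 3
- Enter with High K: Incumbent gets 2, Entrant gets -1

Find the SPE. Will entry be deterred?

SPE: (High, Enter|Low, Out|High); Entry deterred. Incumbent net profit = 4

Work:
After Low K: Entrant enters (3 > 0)
After High K: Entrant stays out (-1 < 0)
Incumbent: Low → 7−4=3, High → 16−12=4
Incumbent chooses High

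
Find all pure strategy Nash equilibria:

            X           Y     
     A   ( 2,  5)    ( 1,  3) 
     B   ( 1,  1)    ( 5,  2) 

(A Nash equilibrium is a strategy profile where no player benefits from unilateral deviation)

Nash equilibrium: (A, X), (B, Y)

Work:
Best responses:
  P1 vs X: payoffs [2, 1] → best response A (payoff 2)
  P1 vs Y: payoffs [1, 5] → best response B (payoff 5)
  P2 vs A: payoffs [5, 3] → best response X (payoff 5)
  P2 vs B: payoffs [1, 2] → best response Y (payoff 2)
Mutual best responses: (A,X), (B,Y) → Nash equilibria.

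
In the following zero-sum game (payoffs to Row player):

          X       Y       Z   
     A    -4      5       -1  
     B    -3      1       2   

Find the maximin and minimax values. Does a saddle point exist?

Maximin = -3, Minimax = -3, Saddle: True

Work:
Row minimums: [-4, -3] → maximin = -3
Column maximums: [-3, 5, 2] → minimax = -3
Saddle point exists! Game value = -3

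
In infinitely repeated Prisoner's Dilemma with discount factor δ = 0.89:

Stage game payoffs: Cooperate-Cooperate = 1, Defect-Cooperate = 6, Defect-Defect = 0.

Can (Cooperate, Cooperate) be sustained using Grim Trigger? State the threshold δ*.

δ* = 0.8333; since δ = 0.89 ≥ 0.8333, cooperation can be sustained

Work:
For Grim Trigger:
Cooperate forever: 1/(1-δ)
Defect then punished: 6 + 0·δ/(1-δ)
Need: 1/(1-δ) ≥ 6 + 0·δ/(1-δ)
Solving: δ ≥ (T-R)/(T-P) = (6-1)/(6-0) = 0.8333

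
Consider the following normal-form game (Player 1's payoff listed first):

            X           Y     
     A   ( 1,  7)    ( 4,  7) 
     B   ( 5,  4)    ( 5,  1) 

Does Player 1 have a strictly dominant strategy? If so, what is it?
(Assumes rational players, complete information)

Yes, Player 1's strictly dominant strategy is B

Work:
A strategy strictly dominates another if it gives a strictly higher payoff against every opponent action. Compare each pair of P1's strategies column-by-column:
  A vs B: [1 vs 5, 4 vs 5] → A does not strictly dominate B (column X: 1 ≤ 5)
  B vs A: [5 vs 1, 5 vs 4] → B strictly dominates A
B strictly dominates every other strategy → strictly dominant.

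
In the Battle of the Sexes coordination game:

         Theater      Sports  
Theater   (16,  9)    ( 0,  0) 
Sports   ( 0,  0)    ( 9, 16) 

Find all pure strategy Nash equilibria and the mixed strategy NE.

Pure NE: (Theater, Theater) and (Sports, Sports); Mixed NE: p = 0.64, q = 0.36

Work:
Check pure NE:
(Theater, Theater): (16, 9) - no unilateral deviation beneficial
(Sports, Sports): (9, 16) - no unilateral deviation beneficial
Mixed NE: P1 plays Theater with p = 0.64, P2 plays Theater with q = 0.36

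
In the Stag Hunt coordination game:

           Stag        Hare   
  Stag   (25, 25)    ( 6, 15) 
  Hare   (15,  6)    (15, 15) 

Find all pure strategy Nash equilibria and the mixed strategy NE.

Pure NE: (Stag, Stag) and (Hare, Hare); Mixed NE: p = 0.4737, q = 0.4737

Work:
Check pure NE:
(Stag, Stag): (25, 25) - no unilateral deviation beneficial
(Hare, Hare): (15, 15) - no unilateral deviation beneficial
Mixed NE: P1 plays Stag with p = 0.4737, P2 plays Stag with q = 0.4737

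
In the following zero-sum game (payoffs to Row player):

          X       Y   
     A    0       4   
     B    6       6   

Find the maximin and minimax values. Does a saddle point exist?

Maximin = 6, Minimax = 6, Saddle: True

Work:
Row minimums: [0, 6] → maximin = 6
Column maximums: [6, 6] → minimax = 6
Saddle point exists! Game value = 6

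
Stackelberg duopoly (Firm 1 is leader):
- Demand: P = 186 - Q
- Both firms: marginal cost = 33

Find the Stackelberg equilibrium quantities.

q₁* (leader) = 76.5, q₂* (follower) = 38.25

Work:
Follower's reaction: q₂ = (a - c - q₁)/2
Leader substitutes: π₁ = q₁·(a - q₁ - (a-c-q₁)/2 - c)
FOC: q₁* = (186 - 33)/2 = 76.50
Then: q₂* = (186 - 33 - 76.5)/2 = 38.25
Leader has first-mover advantage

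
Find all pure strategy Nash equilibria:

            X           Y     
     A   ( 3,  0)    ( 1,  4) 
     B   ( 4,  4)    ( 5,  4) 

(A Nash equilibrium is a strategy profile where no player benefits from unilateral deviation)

Nash equilibrium: (B, X), (B, Y)

Work:
Best responses:
  P1 vs X: payoffs [3, 4] → best response B (payoff 4)
  P1 vs Y: payoffs [1, 5] → best response B (payoff 5)
  P2 vs A: payoffs [0, 4] → best response Y (payoff 4)
  P2 vs B: payoffs [4, 4] → best response X/Y (payoff 4)
Mutual best responses: (B,X), (B,Y) → Nash equilibria.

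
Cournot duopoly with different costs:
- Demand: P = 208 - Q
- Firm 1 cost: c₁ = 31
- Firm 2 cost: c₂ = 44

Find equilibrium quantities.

q₁* = 63.33, q₂* = 50.33

Work:
Reaction: q₁ = (208 - 31 - q₂)/2
Reaction: q₂ = (208 - 44 - q₁)/2
Solve simultaneously:
q₁* = (208 - 2×31 + 44)/3 = 63.33
q₂* = (208 - 2×44 + 31)/3 = 50.33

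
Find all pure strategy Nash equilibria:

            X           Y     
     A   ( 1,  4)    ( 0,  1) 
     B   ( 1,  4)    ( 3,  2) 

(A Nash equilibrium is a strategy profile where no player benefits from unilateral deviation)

Nash equilibrium: (A, X), (B, X)

Work:
Best responses:
  P1 vs X: payoffs [1, 1] → best response A/B (payoff 1)
  P1 vs Y: payoffs [0, 3] → best response B (payoff 3)
  P2 vs A: payoffs [4, 1] → best response X (payoff 4)
  P2 vs B: payoffs [4, 2] → best response X (payoff 4)
Mutual best responses: (A,X), (B,X) → Nash equilibria.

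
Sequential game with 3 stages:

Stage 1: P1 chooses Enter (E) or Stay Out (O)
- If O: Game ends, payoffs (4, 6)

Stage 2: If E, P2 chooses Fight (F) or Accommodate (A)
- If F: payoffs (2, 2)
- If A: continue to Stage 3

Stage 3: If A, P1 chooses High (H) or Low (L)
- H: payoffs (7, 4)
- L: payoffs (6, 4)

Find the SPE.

SPE: (E, A, H); Outcome (7, 4)

Work:
Stage 3: P1 chooses H (7 vs 6)
Stage 2: P2: F->2, A->4 (anticipating H). Choose A
Stage 1: P1: O->4, E->7 (anticipating A, H). Choose E
SPE path: E -> A -> H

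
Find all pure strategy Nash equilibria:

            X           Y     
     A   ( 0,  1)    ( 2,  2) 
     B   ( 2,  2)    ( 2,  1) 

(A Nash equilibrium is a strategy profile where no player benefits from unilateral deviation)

Nash equilibrium: (A, Y), (B, X)

Work:
Best responses:
  P1 vs X: payoffs [0, 2] → best response B (payoff 2)
  P1 vs Y: payoffs [2, 2] → best response A/B (payoff 2)
  P2 vs A: payoffs [1, 2] → best response Y (payoff 2)
  P2 vs B: payoffs [2, 1] → best response X (payoff 2)
Mutual best responses: (A,Y), (B,X) → Nash equilibria.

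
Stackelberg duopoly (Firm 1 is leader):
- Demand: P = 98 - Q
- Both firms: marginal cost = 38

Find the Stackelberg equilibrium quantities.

q₁* (leader) = 30.0, q₂* (follower) = 15.0

Work:
Follower's reaction: q₂ = (a - c - q₁)/2
Leader substitutes: π₁ = q₁·(a - q₁ - (a-c-q₁)/2 - c)
FOC: q₁* = (98 - 38)/2 = 30.00
Then: q₂* = (98 - 38 - 30.0)/2 = 15.00
Leader has first-mover advantage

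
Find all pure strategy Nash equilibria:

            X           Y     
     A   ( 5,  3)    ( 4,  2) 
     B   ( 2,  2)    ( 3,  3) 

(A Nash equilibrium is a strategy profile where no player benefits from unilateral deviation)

Nash equilibrium: (A, X)

Work:
Best responses:
  P1 vs X: payoffs [5, 2] → best response A (payoff 5)
  P1 vs Y: payoffs [4, 3] → best response A (payoff 4)
  P2 vs A: payoffs [3, 2] → best response X (payoff 3)
  P2 vs B: payoffs [2, 3] → best response Y (payoff 3)
Mutual best responses: (A,X) → Nash equilibria.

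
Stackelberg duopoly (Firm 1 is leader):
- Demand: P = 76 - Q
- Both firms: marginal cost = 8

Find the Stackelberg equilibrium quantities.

q₁* (leader) = 34.0, q₂* (follower) = 17.0

Work:
Follower's reaction: q₂ = (a - c - q₁)/2
Leader substitutes: π₁ = q₁·(a - q₁ - (a-c-q₁)/2 - c)
FOC: q₁* = (76 - 8)/2 = 34.00
Then: q₂* = (76 - 8 - 34.0)/2 = 17.00
Leader has first-mover advantage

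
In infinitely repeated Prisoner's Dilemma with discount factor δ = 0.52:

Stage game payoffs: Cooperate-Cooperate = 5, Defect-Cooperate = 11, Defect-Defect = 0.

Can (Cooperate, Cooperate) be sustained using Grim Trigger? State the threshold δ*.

δ* = 0.5455; since δ = 0.52 < 0.5455, cooperation cannot be sustained

Work:
For Grim Trigger:
Cooperate forever: 5/(1-δ)
Defect then punished: 11 + 0·δ/(1-δ)
Need: 5/(1-δ) ≥ 11 + 0·δ/(1-δ)
Solving: δ ≥ (T-R)/(T-P) = (11-5)/(11-0) = 0.5455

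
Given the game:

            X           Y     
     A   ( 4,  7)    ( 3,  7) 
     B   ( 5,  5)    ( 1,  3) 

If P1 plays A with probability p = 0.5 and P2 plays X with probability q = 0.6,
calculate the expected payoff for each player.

E[P1] = 3.5, E[P2] = 5.6

Work:
E[P1] = p·q·π₁(A,X) + p·(1-q)·π₁(A,Y) + (1-p)·q·π₁(B,X) + (1-p)·(1-q)·π₁(B,Y)
= 0.5·0.6·4 + 0.5·0.4·3 + 0.5·0.6·5 + 0.5·0.4·1
= 3.5

E[P2] = 5.6 (similar calculation)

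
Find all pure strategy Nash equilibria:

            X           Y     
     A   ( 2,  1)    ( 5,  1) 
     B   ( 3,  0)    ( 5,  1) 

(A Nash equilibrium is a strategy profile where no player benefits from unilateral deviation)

Nash equilibrium: (A, Y), (B, Y)

Work:
Best responses:
  P1 vs X: payoffs [2, 3] → best response B (payoff 3)
  P1 vs Y: payoffs [5, 5] → best response A/B (payoff 5)
  P2 vs A: payoffs [1, 1] → best response X/Y (payoff 1)
  P2 vs B: payoffs [0, 1] → best response Y (payoff 1)
Mutual best responses: (A,Y), (B,Y) → Nash equilibria.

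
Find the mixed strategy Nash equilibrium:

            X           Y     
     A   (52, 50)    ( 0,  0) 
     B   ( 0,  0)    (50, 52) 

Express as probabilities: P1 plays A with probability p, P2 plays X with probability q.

p = 0.5098, q = 0.4902

Work:
Find probabilities that make opponent indifferent:
P2 chooses q to make P1 indifferent between A and B
P1 chooses p to make P2 indifferent between X and Y
Mixed NE: P1 plays (A: 0.5098, B: 0.4902), P2 plays (X: 0.4902, Y: 0.5098)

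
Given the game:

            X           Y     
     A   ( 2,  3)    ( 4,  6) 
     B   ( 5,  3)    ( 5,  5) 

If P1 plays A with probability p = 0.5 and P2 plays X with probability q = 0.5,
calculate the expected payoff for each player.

E[P1] = 4.0, E[P2] = 4.25

Work:
E[P1] = p·q·π₁(A,X) + p·(1-q)·π₁(A,Y) + (1-p)·q·π₁(B,X) + (1-p)·(1-q)·π₁(B,Y)
= 0.5·0.5·2 + 0.5·0.5·4 + 0.5·0.5·5 + 0.5·0.5·5
= 4.0

E[P2] = 4.25 (similar calculation)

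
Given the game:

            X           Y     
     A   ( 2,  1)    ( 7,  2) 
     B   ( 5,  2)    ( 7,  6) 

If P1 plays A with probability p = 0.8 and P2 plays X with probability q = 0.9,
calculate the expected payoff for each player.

E[P1] = 3.04, E[P2] = 1.36

Work:
E[P1] = p·q·π₁(A,X) + p·(1-q)·π₁(A,Y) + (1-p)·q·π₁(B,X) + (1-p)·(1-q)·π₁(B,Y)
= 0.8·0.9·2 + 0.8·0.1·7 + 0.2·0.9·5 + 0.2·0.1·7
= 3.04

E[P2] = 1.36 (similar calculation)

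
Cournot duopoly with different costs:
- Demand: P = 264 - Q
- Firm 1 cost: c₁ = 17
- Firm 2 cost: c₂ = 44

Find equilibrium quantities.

q₁* = 91.33, q₂* = 64.33

Work:
Reaction: q₁ = (264 - 17 - q₂)/2
Reaction: q₂ = (264 - 44 - q₁)/2
Solve simultaneously:
q₁* = (264 - 2×17 + 44)/3 = 91.33
q₂* = (264 - 2×44 + 17)/3 = 64.33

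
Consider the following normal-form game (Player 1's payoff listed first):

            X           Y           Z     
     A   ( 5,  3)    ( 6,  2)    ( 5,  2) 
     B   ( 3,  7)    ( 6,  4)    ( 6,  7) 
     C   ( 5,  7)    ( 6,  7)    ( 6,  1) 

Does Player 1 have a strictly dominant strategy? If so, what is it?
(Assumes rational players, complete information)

No strictly dominant strategy exists for Player 1

Work:
A strategy strictly dominates another if it gives a strictly higher payoff against every opponent action. Compare each pair of P1's strategies column-by-column:
  A vs B: [5 vs 3, 6 vs 6, 5 vs 6] → A does not strictly dominate B (column Y: 6 ≤ 6)
  A vs C: [5 vs 5, 6 vs 6, 5 vs 6] → A does not strictly dominate C (column X: 5 ≤ 5)
  B vs A: [3 vs 5, 6 vs 6, 6 vs 5] → B does not strictly dominate A (column X: 3 ≤ 5)
  B vs C: [3 vs 5, 6 vs 6, 6 vs 6] → B does not strictly dominate C (column X: 3 ≤ 5)
  C vs A: [5 vs 5, 6 vs 6, 6 vs 5] → C does not strictly dominate A (column X: 5 ≤ 5)
  C vs B: [5 vs 3, 6 vs 6, 6 vs 6] → C does not strictly dominate B (column Y: 6 ≤ 6)
No single strategy strictly dominates all others → no strictly dominant strategy.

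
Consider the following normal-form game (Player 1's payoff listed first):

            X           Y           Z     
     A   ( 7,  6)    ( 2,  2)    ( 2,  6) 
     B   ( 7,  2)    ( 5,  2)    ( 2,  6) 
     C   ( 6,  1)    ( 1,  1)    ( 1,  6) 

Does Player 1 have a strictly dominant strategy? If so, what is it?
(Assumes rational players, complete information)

No strictly dominant strategy exists for Player 1

Work:
A strategy strictly dominates another if it gives a strictly higher payoff against every opponent action. Compare each pair of P1's strategies column-by-column:
  A vs B: [7 vs 7, 2 vs 5, 2 vs 2] → A does not strictly dominate B (column X: 7 ≤ 7)
  A vs C: [7 vs 6, 2 vs 1, 2 vs 1] → A strictly dominates C
  B vs A: [7 vs 7, 5 vs 2, 2 vs 2] → B does not strictly dominate A (column X: 7 ≤ 7)
  B vs C: [7 vs 6, 5 vs 1, 2 vs 1] → B strictly dominates C
  C vs A: [6 vs 7, 1 vs 2, 1 vs 2] → C does not strictly dominate A (column X: 6 ≤ 7)
  C vs B: [6 vs 7, 1 vs 5, 1 vs 2] → C does not strictly dominate B (column X: 6 ≤ 7)
No single strategy strictly dominates all others → no strictly dominant strategy.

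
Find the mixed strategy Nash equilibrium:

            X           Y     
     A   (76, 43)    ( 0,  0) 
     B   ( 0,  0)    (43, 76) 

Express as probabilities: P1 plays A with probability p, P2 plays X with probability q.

p = 0.6387, q = 0.3613

Work:
Find probabilities that make opponent indifferent:
P2 chooses q to make P1 indifferent between A and B
P1 chooses p to make P2 indifferent between X and Y
Mixed NE: P1 plays (A: 0.6387, B: 0.3613), P2 plays (X: 0.3613, Y: 0.6387)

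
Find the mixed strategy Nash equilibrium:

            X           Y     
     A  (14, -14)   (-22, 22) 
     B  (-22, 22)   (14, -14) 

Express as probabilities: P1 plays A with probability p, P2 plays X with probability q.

p = 0.5, q = 0.5

Work:
Find probabilities that make opponent indifferent:
P2 chooses q to make P1 indifferent between A and B
P1 chooses p to make P2 indifferent between X and Y
Mixed NE: P1 plays (A: 0.5, B: 0.5), P2 plays (X: 0.5, Y: 0.5)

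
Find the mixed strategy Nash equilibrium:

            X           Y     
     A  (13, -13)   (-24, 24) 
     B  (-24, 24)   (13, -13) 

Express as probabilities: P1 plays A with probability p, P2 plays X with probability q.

p = 0.5, q = 0.5

Work:
Find probabilities that make opponent indifferent:
P2 chooses q to make P1 indifferent between A and B
P1 chooses p to make P2 indifferent between X and Y
Mixed NE: P1 plays (A: 0.5, B: 0.5), P2 plays (X: 0.5, Y: 0.5)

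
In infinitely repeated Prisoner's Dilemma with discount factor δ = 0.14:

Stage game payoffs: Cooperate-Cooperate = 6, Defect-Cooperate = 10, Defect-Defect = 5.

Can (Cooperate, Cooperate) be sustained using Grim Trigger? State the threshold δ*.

δ* = 0.8; since δ = 0.14 < 0.8, cooperation cannot be sustained

Work:
For Grim Trigger:
Cooperate forever: 6/(1-δ)
Defect then punished: 10 + 5·δ/(1-δ)
Need: 6/(1-δ) ≥ 10 + 5·δ/(1-δ)
Solving: δ ≥ (T-R)/(T-P) = (10-6)/(10-5) = 0.8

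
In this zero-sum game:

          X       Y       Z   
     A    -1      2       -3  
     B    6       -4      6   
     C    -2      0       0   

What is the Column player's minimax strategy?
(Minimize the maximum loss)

Column should play Y, value = 2

Work:
Column player minimizes Row's maximum payoff:
Column X: max payoff to Row = 6
Column Y: max payoff to Row = 2
Column Z: max payoff to Row = 6
Minimum is 2, achieved by column Y.
Minimax strategy: Y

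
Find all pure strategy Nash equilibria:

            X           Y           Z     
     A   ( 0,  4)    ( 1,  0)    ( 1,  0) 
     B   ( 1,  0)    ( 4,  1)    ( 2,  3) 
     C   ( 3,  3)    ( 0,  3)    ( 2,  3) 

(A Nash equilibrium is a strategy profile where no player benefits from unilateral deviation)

Nash equilibrium: (B, Z), (C, X), (C, Z)

Work:
Best responses:
  P1 vs X: payoffs [0, 1, 3] → best response C (payoff 3)
  P1 vs Y: payoffs [1, 4, 0] → best response B (payoff 4)
  P1 vs Z: payoffs [1, 2, 2] → best response B/C (payoff 2)
  P2 vs A: payoffs [4, 0, 0] → best response X (payoff 4)
  P2 vs B: payoffs [0, 1, 3] → best response Z (payoff 3)
  P2 vs C: payoffs [3, 3, 3] → best response X/Y/Z (payoff 3)
Mutual best responses: (B,Z), (C,X), (C,Z) → Nash equilibria.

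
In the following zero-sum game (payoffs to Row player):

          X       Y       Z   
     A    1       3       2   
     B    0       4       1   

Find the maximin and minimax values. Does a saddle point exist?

Maximin = 1, Minimax = 1, Saddle: True

Work:
Row minimums: [1, 0] → maximin = 1
Column maximums: [1, 4, 2] → minimax = 1
Saddle point exists! Game value = 1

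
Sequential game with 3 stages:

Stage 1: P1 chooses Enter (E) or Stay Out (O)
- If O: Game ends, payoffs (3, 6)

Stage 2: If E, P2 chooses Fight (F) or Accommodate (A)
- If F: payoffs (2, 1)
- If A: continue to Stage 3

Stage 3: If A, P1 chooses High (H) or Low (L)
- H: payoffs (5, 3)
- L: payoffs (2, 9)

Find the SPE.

SPE: (E, A, H); Outcome (5, 3)

Work:
Stage 3: P1 chooses H (5 vs 2)
Stage 2: P2: F->1, A->3 (anticipating H). Choose A
Stage 1: P1: O->3, E->5 (anticipating A, H). Choose E
SPE path: E -> A -> H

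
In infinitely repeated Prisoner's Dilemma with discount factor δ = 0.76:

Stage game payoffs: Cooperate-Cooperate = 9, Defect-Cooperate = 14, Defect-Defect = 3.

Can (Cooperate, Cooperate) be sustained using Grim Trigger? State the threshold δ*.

δ* = 0.4545; since δ = 0.76 ≥ 0.4545, cooperation can be sustained

Work:
For Grim Trigger:
Cooperate forever: 9/(1-δ)
Defect then punished: 14 + 3·δ/(1-δ)
Need: 9/(1-δ) ≥ 14 + 3·δ/(1-δ)
Solving: δ ≥ (T-R)/(T-P) = (14-9)/(14-3) = 0.4545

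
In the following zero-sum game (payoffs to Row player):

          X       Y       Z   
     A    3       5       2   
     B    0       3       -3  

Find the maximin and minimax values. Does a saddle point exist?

Maximin = 2, Minimax = 2, Saddle: True

Work:
Row minimums: [2, -3] → maximin = 2
Column maximums: [3, 5, 2] → minimax = 2
Saddle point exists! Game value = 2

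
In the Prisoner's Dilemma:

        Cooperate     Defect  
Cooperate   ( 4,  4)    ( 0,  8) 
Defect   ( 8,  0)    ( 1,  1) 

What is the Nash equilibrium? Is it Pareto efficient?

(Defect, Defect) is NE; not Pareto efficient

Work:
Defect dominates Cooperate for both players:
If P2 cooperates: Defect (8) > Cooperate (4)
If P2 defects: Defect (1) > Cooperate (0)
NE: (Defect, Defect) with payoff (1, 1)
But (Cooperate, Cooperate) = (4, 4) Pareto dominates (1, 1)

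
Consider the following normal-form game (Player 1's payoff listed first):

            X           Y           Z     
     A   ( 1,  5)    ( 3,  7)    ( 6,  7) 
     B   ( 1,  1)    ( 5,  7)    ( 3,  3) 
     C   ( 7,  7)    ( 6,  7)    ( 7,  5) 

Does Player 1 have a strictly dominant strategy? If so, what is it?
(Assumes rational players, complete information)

Yes, Player 1's strictly dominant strategy is C

Work:
A strategy strictly dominates another if it gives a strictly higher payoff against every opponent action. Compare each pair of P1's strategies column-by-column:
  A vs B: [1 vs 1, 3 vs 5, 6 vs 3] → A does not strictly dominate B (column X: 1 ≤ 1)
  A vs C: [1 vs 7, 3 vs 6, 6 vs 7] → A does not strictly dominate C (column X: 1 ≤ 7)
  B vs A: [1 vs 1, 5 vs 3, 3 vs 6] → B does not strictly dominate A (column X: 1 ≤ 1)
  B vs C: [1 vs 7, 5 vs 6, 3 vs 7] → B does not strictly dominate C (column X: 1 ≤ 7)
  C vs A: [7 vs 1, 6 vs 3, 7 vs 6] → C strictly dominates A
  C vs B: [7 vs 1, 6 vs 5, 7 vs 3] → C strictly dominates B
C strictly dominates every other strategy → strictly dominant.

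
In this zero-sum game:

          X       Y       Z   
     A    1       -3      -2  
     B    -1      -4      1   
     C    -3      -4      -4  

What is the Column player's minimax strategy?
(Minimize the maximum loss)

Column should play Y, value = -3

Work:
Column player minimizes Row's maximum payoff:
Column X: max payoff to Row = 1
Column Y: max payoff to Row = -3
Column Z: max payoff to Row = 1
Minimum is -3, achieved by column Y.
Minimax strategy: Y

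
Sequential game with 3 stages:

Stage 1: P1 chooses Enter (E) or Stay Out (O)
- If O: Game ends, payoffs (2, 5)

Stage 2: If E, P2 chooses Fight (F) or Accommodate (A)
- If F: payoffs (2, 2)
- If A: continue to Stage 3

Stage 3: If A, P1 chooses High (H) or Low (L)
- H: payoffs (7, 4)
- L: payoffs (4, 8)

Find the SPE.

SPE: (E, A, H); Outcome (7, 4)

Work:
Stage 3: P1 chooses H (7 vs 4)
Stage 2: P2: F->2, A->4 (anticipating H). Choose A
Stage 1: P1: O->2, E->7 (anticipating A, H). Choose E
SPE path: E -> A -> H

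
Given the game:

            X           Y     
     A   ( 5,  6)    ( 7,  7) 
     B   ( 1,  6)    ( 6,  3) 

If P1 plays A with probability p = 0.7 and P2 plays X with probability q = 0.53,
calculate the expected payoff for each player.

E[P1] = 5.163, E[P2] = 5.906

Work:
E[P1] = p·q·π₁(A,X) + p·(1-q)·π₁(A,Y) + (1-p)·q·π₁(B,X) + (1-p)·(1-q)·π₁(B,Y)
= 0.7·0.53·5 + 0.7·0.47·7 + 0.3·0.53·1 + 0.3·0.47·6
= 5.163

E[P2] = 5.906 (similar calculation)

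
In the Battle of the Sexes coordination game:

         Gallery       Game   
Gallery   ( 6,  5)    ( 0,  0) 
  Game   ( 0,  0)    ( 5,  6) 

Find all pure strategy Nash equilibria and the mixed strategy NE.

Pure NE: (Gallery, Gallery) and (Game, Game); Mixed NE: p = 0.5455, q = 0.4545

Work:
Check pure NE:
(Gallery, Gallery): (6, 5) - no unilateral deviation beneficial
(Game, Game): (5, 6) - no unilateral deviation beneficial
Mixed NE: P1 plays Gallery with p = 0.5455, P2 plays Gallery with q = 0.4545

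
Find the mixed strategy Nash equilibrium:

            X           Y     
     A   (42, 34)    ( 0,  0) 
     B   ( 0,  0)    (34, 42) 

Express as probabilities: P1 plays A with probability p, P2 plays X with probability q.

p = 0.5526, q = 0.4474

Work:
Find probabilities that make opponent indifferent:
P2 chooses q to make P1 indifferent between A and B
P1 chooses p to make P2 indifferent between X and Y
Mixed NE: P1 plays (A: 0.5526, B: 0.4474), P2 plays (X: 0.4474, Y: 0.5526)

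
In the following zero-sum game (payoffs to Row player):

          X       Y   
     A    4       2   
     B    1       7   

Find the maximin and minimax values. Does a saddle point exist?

Maximin = 2, Minimax = 4, Saddle: False

Work:
Row minimums: [2, 1] → maximin = 2
Column maximums: [4, 7] → minimax = 4
No saddle point (maximin ≠ minimax). Mixed strategy needed.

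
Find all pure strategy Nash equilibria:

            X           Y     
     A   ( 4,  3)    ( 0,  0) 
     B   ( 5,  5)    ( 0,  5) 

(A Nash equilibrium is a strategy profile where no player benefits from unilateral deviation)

Nash equilibrium: (B, X), (B, Y)

Work:
Best responses:
  P1 vs X: payoffs [4, 5] → best response B (payoff 5)
  P1 vs Y: payoffs [0, 0] → best response A/B (payoff 0)
  P2 vs A: payoffs [3, 0] → best response X (payoff 3)
  P2 vs B: payoffs [5, 5] → best response X/Y (payoff 5)
Mutual best responses: (B,X), (B,Y) → Nash equilibria.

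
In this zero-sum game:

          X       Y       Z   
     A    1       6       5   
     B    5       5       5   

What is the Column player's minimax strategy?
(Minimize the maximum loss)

Column should play X or Z (all achieve the minimum), value = 5

Work:
Column player minimizes Row's maximum payoff:
Column X: max payoff to Row = 5
Column Y: max payoff to Row = 6
Column Z: max payoff to Row = 5
Minimum is 5, achieved by columns X, Z (tied).
Each of X or Z is a minimax strategy.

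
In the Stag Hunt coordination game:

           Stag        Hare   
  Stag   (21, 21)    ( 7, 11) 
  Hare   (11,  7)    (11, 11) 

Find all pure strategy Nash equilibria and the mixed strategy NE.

Pure NE: (Stag, Stag) and (Hare, Hare); Mixed NE: p = 0.2857, q = 0.2857

Work:
Check pure NE:
(Stag, Stag): (21, 21) - no unilateral deviation beneficial
(Hare, Hare): (11, 11) - no unilateral deviation beneficial
Mixed NE: P1 plays Stag with p = 0.2857, P2 plays Stag with q = 0.2857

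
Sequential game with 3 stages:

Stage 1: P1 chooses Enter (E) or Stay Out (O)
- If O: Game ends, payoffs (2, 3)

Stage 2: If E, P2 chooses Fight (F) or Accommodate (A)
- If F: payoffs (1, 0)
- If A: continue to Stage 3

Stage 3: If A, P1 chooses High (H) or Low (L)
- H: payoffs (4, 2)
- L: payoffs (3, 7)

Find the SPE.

SPE: (E, A, H); Outcome (4, 2)

Work:
Stage 3: P1 chooses H (4 vs 3)
Stage 2: P2: F->0, A->2 (anticipating H). Choose A
Stage 1: P1: O->2, E->4 (anticipating A, H). Choose E
SPE path: E -> A -> H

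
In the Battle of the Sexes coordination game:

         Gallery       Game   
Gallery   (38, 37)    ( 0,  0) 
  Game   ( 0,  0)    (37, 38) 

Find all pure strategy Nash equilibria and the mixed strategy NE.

Pure NE: (Gallery, Gallery) and (Game, Game); Mixed NE: p = 0.5067, q = 0.4933

Work:
Check pure NE:
(Gallery, Gallery): (38, 37) - no unilateral deviation beneficial
(Game, Game): (37, 38) - no unilateral deviation beneficial
Mixed NE: P1 plays Gallery with p = 0.5067, P2 plays Gallery with q = 0.4933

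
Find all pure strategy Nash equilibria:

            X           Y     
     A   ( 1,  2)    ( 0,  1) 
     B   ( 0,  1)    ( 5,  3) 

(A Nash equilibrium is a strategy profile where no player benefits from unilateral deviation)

Nash equilibrium: (A, X), (B, Y)

Work:
Best responses:
  P1 vs X: payoffs [1, 0] → best response A (payoff 1)
  P1 vs Y: payoffs [0, 5] → best response B (payoff 5)
  P2 vs A: payoffs [2, 1] → best response X (payoff 2)
  P2 vs B: payoffs [1, 3] → best response Y (payoff 3)
Mutual best responses: (A,X), (B,Y) → Nash equilibria.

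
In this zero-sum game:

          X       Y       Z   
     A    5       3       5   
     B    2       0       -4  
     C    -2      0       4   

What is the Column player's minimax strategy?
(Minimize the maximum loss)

Column should play Y, value = 3

Work:
Column player minimizes Row's maximum payoff:
Column X: max payoff to Row = 5
Column Y: max payoff to Row = 3
Column Z: max payoff to Row = 5
Minimum is 3, achieved by column Y.
Minimax strategy: Y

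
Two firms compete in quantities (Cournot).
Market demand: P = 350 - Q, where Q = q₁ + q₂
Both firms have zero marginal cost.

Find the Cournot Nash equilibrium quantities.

q₁* = q₂* = 116.67; P* = 116.67

Work:
Profit: π_i = P·q_i = (a - q_i - q_j)·q_i
FOC: ∂π_i/∂q_i = a - 2q_i - q_j = 0
Reaction function: q_i = (350 - q_j)/2
Symmetry: q* = 350/3 = 116.67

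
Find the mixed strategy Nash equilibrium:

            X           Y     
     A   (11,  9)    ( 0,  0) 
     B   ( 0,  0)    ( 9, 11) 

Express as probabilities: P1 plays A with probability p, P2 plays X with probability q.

p = 0.55, q = 0.45

Work:
Find probabilities that make opponent indifferent:
P2 chooses q to make P1 indifferent between A and B
P1 chooses p to make P2 indifferent between X and Y
Mixed NE: P1 plays (A: 0.55, B: 0.45), P2 plays (X: 0.45, Y: 0.55)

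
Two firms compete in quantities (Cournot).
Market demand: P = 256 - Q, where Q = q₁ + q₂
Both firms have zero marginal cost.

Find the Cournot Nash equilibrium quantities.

q₁* = q₂* = 85.33; P* = 85.33

Work:
Profit: π_i = P·q_i = (a - q_i - q_j)·q_i
FOC: ∂π_i/∂q_i = a - 2q_i - q_j = 0
Reaction function: q_i = (256 - q_j)/2
Symmetry: q* = 256/3 = 85.33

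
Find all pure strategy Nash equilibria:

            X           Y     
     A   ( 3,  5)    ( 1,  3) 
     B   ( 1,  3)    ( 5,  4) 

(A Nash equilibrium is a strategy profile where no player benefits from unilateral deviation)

Nash equilibrium: (A, X), (B, Y)

Work:
Best responses:
  P1 vs X: payoffs [3, 1] → best response A (payoff 3)
  P1 vs Y: payoffs [1, 5] → best response B (payoff 5)
  P2 vs A: payoffs [5, 3] → best response X (payoff 5)
  P2 vs B: payoffs [3, 4] → best response Y (payoff 4)
Mutual best responses: (A,X), (B,Y) → Nash equilibria.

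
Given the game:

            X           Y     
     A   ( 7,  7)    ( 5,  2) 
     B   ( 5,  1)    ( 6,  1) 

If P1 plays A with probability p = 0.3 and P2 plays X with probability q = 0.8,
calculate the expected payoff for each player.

E[P1] = 5.62, E[P2] = 2.5

Work:
E[P1] = p·q·π₁(A,X) + p·(1-q)·π₁(A,Y) + (1-p)·q·π₁(B,X) + (1-p)·(1-q)·π₁(B,Y)
= 0.3·0.8·7 + 0.3·0.2·5 + 0.7·0.8·5 + 0.7·0.2·6
= 5.62

E[P2] = 2.5 (similar calculation)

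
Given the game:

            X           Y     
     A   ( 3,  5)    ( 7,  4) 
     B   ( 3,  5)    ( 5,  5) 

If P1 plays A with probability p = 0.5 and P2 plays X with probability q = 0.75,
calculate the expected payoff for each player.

E[P1] = 3.75, E[P2] = 4.875

Work:
E[P1] = p·q·π₁(A,X) + p·(1-q)·π₁(A,Y) + (1-p)·q·π₁(B,X) + (1-p)·(1-q)·π₁(B,Y)
= 0.5·0.75·3 + 0.5·0.25·7 + 0.5·0.75·3 + 0.5·0.25·5
= 3.75

E[P2] = 4.875 (similar calculation)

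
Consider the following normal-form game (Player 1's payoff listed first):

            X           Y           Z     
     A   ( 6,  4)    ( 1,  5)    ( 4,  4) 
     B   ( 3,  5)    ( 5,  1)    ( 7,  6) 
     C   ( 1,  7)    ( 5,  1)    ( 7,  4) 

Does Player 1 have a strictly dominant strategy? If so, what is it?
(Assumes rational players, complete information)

No strictly dominant strategy exists for Player 1

Work:
A strategy strictly dominates another if it gives a strictly higher payoff against every opponent action. Compare each pair of P1's strategies column-by-column:
  A vs B: [6 vs 3, 1 vs 5, 4 vs 7] → A does not strictly dominate B (column Y: 1 ≤ 5)
  A vs C: [6 vs 1, 1 vs 5, 4 vs 7] → A does not strictly dominate C (column Y: 1 ≤ 5)
  B vs A: [3 vs 6, 5 vs 1, 7 vs 4] → B does not strictly dominate A (column X: 3 ≤ 6)
  B vs C: [3 vs 1, 5 vs 5, 7 vs 7] → B does not strictly dominate C (column Y: 5 ≤ 5)
  C vs A: [1 vs 6, 5 vs 1, 7 vs 4] → C does not strictly dominate A (column X: 1 ≤ 6)
  C vs B: [1 vs 3, 5 vs 5, 7 vs 7] → C does not strictly dominate B (column X: 1 ≤ 3)
No single strategy strictly dominates all others → no strictly dominant strategy.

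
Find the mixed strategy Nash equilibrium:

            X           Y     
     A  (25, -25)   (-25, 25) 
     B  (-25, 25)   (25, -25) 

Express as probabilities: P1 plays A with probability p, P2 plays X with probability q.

p = 0.5, q = 0.5

Work:
Find probabilities that make opponent indifferent:
P2 chooses q to make P1 indifferent between A and B
P1 chooses p to make P2 indifferent between X and Y
Mixed NE: P1 plays (A: 0.5, B: 0.5), P2 plays (X: 0.5, Y: 0.5)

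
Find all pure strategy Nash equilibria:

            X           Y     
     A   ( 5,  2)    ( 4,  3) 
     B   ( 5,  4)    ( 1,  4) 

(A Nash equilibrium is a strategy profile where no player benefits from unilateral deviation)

Nash equilibrium: (A, Y), (B, X)

Work:
Best responses:
  P1 vs X: payoffs [5, 5] → best response A/B (payoff 5)
  P1 vs Y: payoffs [4, 1] → best response A (payoff 4)
  P2 vs A: payoffs [2, 3] → best response Y (payoff 3)
  P2 vs B: payoffs [4, 4] → best response X/Y (payoff 4)
Mutual best responses: (A,Y), (B,X) → Nash equilibria.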